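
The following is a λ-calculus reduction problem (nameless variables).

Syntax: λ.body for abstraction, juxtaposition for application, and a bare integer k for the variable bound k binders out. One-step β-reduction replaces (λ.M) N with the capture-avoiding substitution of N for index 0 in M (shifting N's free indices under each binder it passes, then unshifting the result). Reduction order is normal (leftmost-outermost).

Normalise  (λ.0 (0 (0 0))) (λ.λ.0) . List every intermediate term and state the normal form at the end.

  start: (λ.0 (0 (0 0))) (λ.λ.0)
  [1] (λ.λ.0) ((λ.λ.0) ((λ.λ.0) (λ.λ.0)))
  [2] λ.0

Answer: normal form = λ.0  (in 2 steps)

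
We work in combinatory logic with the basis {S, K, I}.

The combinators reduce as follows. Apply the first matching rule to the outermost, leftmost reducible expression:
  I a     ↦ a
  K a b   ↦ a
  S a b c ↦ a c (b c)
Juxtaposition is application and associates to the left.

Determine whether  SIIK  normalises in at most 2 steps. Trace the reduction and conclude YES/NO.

  start: SIIK
  [1] IK(IK)
  [2] K(IK)

Answer: NO — after 2 steps the term is K(IK), not yet normal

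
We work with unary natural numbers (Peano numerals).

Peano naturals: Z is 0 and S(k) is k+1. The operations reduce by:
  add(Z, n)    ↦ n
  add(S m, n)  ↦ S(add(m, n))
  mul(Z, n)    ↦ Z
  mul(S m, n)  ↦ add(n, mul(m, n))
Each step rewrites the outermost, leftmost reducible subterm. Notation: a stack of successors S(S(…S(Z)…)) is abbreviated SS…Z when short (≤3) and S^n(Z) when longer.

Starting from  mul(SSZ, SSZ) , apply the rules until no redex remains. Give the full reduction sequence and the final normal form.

  start: mul(SSZ, SSZ)
  step 1: add(SSZ, mul(SZ, SSZ))
  step 2: S(add(SZ, mul(SZ, SSZ)))
  step 3: S(S(add(Z, mul(SZ, SSZ))))
  step 4: S(S(mul(SZ, SSZ)))
  step 5: S(S(add(SSZ, mul(Z, SSZ))))
  step 6: S(S(S(add(SZ, mul(Z, SSZ)))))
  step 7: S(S(S(S(add(Z, mul(Z, SSZ))))))
  step 8: S(S(S(S(mul(Z, SSZ)))))
  step 9: S^4(Z)

Answer: normal form = S^4(Z)  (in 9 steps)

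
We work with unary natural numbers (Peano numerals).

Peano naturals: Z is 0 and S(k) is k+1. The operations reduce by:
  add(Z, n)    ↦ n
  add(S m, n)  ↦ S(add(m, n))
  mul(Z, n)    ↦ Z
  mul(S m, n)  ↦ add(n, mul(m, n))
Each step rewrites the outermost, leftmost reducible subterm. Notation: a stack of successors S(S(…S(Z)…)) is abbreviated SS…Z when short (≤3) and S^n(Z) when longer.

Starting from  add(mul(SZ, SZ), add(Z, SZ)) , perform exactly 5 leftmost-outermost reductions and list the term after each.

Answer: after 5 steps: S(add(Z, add(Z, SZ)))

Derivation:
  start: add(mul(SZ, SZ), add(Z, SZ))
  →1  add(add(SZ, mul(Z, SZ)), add(Z, SZ))
  →2  add(S(add(Z, mul(Z, SZ))), add(Z, SZ))
  →3  S(add(add(Z, mul(Z, SZ)), add(Z, SZ)))
  →4  S(add(mul(Z, SZ), add(Z, SZ)))
  →5  S(add(Z, add(Z, SZ)))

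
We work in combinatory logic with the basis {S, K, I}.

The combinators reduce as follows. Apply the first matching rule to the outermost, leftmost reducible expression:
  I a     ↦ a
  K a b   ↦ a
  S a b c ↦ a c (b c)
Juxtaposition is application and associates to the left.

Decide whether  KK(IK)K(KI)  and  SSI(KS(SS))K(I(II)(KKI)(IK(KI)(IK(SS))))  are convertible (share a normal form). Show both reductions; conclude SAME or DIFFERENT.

Term A:
  start: KK(IK)K(KI)
  step 1: KK(KI)
  step 2: K

Term B:
  start: SSI(KS(SS))K(I(II)(KKI)(IK(KI)(IK(SS))))
  step 1: S(KS(SS))(I(KS(SS)))K(I(II)(KKI)(IK(KI)(IK(SS))))
  step 2: KS(SS)K(I(KS(SS))K)(I(II)(KKI)(IK(KI)(IK(SS))))
  step 3: SK(I(KS(SS))K)(I(II)(KKI)(IK(KI)(IK(SS))))
  step 4: K(I(II)(KKI)(IK(KI)(IK(SS))))(I(KS(SS))K(I(II)(KKI)(IK(KI)(IK(SS)))))
  step 5: I(II)(KKI)(IK(KI)(IK(SS)))
  step 6: II(KKI)(IK(KI)(IK(SS)))
  step 7: I(KKI)(IK(KI)(IK(SS)))
  step 8: KKI(IK(KI)(IK(SS)))
  step 9: K(IK(KI)(IK(SS)))
  step 10: K(K(KI)(IK(SS)))
  step 11: K(KI)

Answer: DIFFERENT — A ⇓ K, B ⇓ K(KI)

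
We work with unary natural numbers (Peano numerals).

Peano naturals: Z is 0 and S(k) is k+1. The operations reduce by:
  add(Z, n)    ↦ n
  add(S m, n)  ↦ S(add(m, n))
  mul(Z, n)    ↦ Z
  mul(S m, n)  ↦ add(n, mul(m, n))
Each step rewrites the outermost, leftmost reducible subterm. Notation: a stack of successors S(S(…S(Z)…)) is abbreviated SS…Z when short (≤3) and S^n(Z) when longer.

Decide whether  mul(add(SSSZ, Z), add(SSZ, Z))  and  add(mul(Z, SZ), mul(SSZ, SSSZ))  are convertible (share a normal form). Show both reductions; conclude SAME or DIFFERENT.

Answer: SAME — A ⇓ S^6(Z), B ⇓ S^6(Z)

Reduction:
Term A:
  start: mul(add(SSSZ, Z), add(SSZ, Z))
  step 1: mul(S(add(SSZ, Z)), add(SSZ, Z))
  step 2: add(add(SSZ, Z), mul(add(SSZ, Z), add(SSZ, Z)))
  step 3: add(S(add(SZ, Z)), mul(add(SSZ, Z), add(SSZ, Z)))
  step 4: S(add(add(SZ, Z), mul(add(SSZ, Z), add(SSZ, Z))))
  step 5: S(add(S(add(Z, Z)), mul(add(SSZ, Z), add(SSZ, Z))))
  step 6: S(S(add(add(Z, Z), mul(add(SSZ, Z), add(SSZ, Z)))))
  step 7: S(S(add(Z, mul(add(SSZ, Z), add(SSZ, Z)))))
  step 8: S(S(mul(add(SSZ, Z), add(SSZ, Z))))
  step 9: S(S(mul(S(add(SZ, Z)), add(SSZ, Z))))
  step 10: S(S(add(add(SSZ, Z), mul(add(SZ, Z), add(SSZ, Z)))))
  step 11: S(S(add(S(add(SZ, Z)), mul(add(SZ, Z), add(SSZ, Z)))))
  step 12: S(S(S(add(add(SZ, Z), mul(add(SZ, Z), add(SSZ, Z))))))
  step 13: S(S(S(add(S(add(Z, Z)), mul(add(SZ, Z), add(SSZ, Z))))))
  step 14: S(S(S(S(add(add(Z, Z), mul(add(SZ, Z), add(SSZ, Z)))))))
  step 15: S(S(S(S(add(Z, mul(add(SZ, Z), add(SSZ, Z)))))))
  step 16: S(S(S(S(mul(add(SZ, Z), add(SSZ, Z))))))
  step 17: S(S(S(S(mul(S(add(Z, Z)), add(SSZ, Z))))))
  step 18: S(S(S(S(add(add(SSZ, Z), mul(add(Z, Z), add(SSZ, Z)))))))
  step 19: S(S(S(S(add(S(add(SZ, Z)), mul(add(Z, Z), add(SSZ, Z)))))))
  step 20: S(S(S(S(S(add(add(SZ, Z), mul(add(Z, Z), add(SSZ, Z))))))))
  step 21: S(S(S(S(S(add(S(add(Z, Z)), mul(add(Z, Z), add(SSZ, Z))))))))
  step 22: S(S(S(S(S(S(add(add(Z, Z), mul(add(Z, Z), add(SSZ, Z)))))))))
  step 23: S(S(S(S(S(S(add(Z, mul(add(Z, Z), add(SSZ, Z)))))))))
  step 24: S(S(S(S(S(S(mul(add(Z, Z), add(SSZ, Z))))))))
  step 25: S(S(S(S(S(S(mul(Z, add(SSZ, Z))))))))
  step 26: S^6(Z)

Term B:
  start: add(mul(Z, SZ), mul(SSZ, SSSZ))
  step 1: add(Z, mul(SSZ, SSSZ))
  step 2: mul(SSZ, SSSZ)
  step 3: add(SSSZ, mul(SZ, SSSZ))
  step 4: S(add(SSZ, mul(SZ, SSSZ)))
  step 5: S(S(add(SZ, mul(SZ, SSSZ))))
  step 6: S(S(S(add(Z, mul(SZ, SSSZ)))))
  step 7: S(S(S(mul(SZ, SSSZ))))
  step 8: S(S(S(add(SSSZ, mul(Z, SSSZ)))))
  step 9: S(S(S(S(add(SSZ, mul(Z, SSSZ))))))
  step 10: S(S(S(S(S(add(SZ, mul(Z, SSSZ)))))))
  step 11: S(S(S(S(S(S(add(Z, mul(Z, SSSZ))))))))
  step 12: S(S(S(S(S(S(mul(Z, SSSZ)))))))
  step 13: S^6(Z)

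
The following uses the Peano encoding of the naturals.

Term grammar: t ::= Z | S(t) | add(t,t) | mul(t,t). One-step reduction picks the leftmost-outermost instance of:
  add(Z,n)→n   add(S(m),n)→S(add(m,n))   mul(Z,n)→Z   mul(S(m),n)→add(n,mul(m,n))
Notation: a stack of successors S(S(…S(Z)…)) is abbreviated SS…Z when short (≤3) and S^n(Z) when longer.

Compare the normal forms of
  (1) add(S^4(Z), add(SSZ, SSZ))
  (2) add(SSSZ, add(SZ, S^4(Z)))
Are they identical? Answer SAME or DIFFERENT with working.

Term A:
  start: add(S^4(Z), add(SSZ, SSZ))
  step 1: S(add(SSSZ, add(SSZ, SSZ)))
  step 2: S(S(add(SSZ, add(SSZ, SSZ))))
  step 3: S(S(S(add(SZ, add(SSZ, SSZ)))))
  step 4: S(S(S(S(add(Z, add(SSZ, SSZ))))))
  step 5: S(S(S(S(add(SSZ, SSZ)))))
  step 6: S(S(S(S(S(add(SZ, SSZ))))))
  step 7: S(S(S(S(S(S(add(Z, SSZ)))))))
  step 8: S^8(Z)

Term B:
  start: add(SSSZ, add(SZ, S^4(Z)))
  step 1: S(add(SSZ, add(SZ, S^4(Z))))
  step 2: S(S(add(SZ, add(SZ, S^4(Z)))))
  step 3: S(S(S(add(Z, add(SZ, S^4(Z))))))
  step 4: S(S(S(add(SZ, S^4(Z)))))
  step 5: S(S(S(S(add(Z, S^4(Z))))))
  step 6: S^8(Z)

Answer: SAME — A ⇓ S^8(Z), B ⇓ S^8(Z)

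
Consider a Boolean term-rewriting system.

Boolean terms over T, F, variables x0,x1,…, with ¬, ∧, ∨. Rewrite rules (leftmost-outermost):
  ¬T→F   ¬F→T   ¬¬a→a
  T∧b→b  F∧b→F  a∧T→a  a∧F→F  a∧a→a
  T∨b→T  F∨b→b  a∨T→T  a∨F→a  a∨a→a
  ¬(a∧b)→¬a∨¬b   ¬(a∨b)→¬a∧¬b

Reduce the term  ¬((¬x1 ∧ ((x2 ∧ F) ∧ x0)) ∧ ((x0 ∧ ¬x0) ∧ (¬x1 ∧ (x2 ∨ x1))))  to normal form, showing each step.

  start: ¬((¬x1 ∧ ((x2 ∧ F) ∧ x0)) ∧ ((x0 ∧ ¬x0) ∧ (¬x1 ∧ (x2 ∨ x1))))
  →1  ¬(¬x1 ∧ ((x2 ∧ F) ∧ x0)) ∨ ¬((x0 ∧ ¬x0) ∧ (¬x1 ∧ (x2 ∨ x1)))
  →2  (¬¬x1 ∨ ¬((x2 ∧ F) ∧ x0)) ∨ ¬((x0 ∧ ¬x0) ∧ (¬x1 ∧ (x2 ∨ x1)))
  →3  (x1 ∨ ¬((x2 ∧ F) ∧ x0)) ∨ ¬((x0 ∧ ¬x0) ∧ (¬x1 ∧ (x2 ∨ x1)))
  →4  (x1 ∨ (¬(x2 ∧ F) ∨ ¬x0)) ∨ ¬((x0 ∧ ¬x0) ∧ (¬x1 ∧ (x2 ∨ x1)))
  →5  (x1 ∨ ((¬x2 ∨ ¬F) ∨ ¬x0)) ∨ ¬((x0 ∧ ¬x0) ∧ (¬x1 ∧ (x2 ∨ x1)))
  →6  (x1 ∨ ((¬x2 ∨ T) ∨ ¬x0)) ∨ ¬((x0 ∧ ¬x0) ∧ (¬x1 ∧ (x2 ∨ x1)))
  →7  (x1 ∨ (T ∨ ¬x0)) ∨ ¬((x0 ∧ ¬x0) ∧ (¬x1 ∧ (x2 ∨ x1)))
  →8  (x1 ∨ T) ∨ ¬((x0 ∧ ¬x0) ∧ (¬x1 ∧ (x2 ∨ x1)))
  →9  T ∨ ¬((x0 ∧ ¬x0) ∧ (¬x1 ∧ (x2 ∨ x1)))
  →10  T

Answer: normal form = T  (in 10 steps)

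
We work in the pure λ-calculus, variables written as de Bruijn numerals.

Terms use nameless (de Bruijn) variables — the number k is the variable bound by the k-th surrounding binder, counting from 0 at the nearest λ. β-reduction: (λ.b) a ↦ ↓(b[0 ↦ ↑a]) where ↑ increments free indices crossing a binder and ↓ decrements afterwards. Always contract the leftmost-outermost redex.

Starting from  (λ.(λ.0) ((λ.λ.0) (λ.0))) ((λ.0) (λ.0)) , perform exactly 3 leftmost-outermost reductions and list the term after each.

  start: (λ.(λ.0) ((λ.λ.0) (λ.0))) ((λ.0) (λ.0))
  step 1: (λ.0) ((λ.λ.0) (λ.0))
  step 2: (λ.λ.0) (λ.0)
  step 3: λ.0

Answer: after 3 steps: λ.0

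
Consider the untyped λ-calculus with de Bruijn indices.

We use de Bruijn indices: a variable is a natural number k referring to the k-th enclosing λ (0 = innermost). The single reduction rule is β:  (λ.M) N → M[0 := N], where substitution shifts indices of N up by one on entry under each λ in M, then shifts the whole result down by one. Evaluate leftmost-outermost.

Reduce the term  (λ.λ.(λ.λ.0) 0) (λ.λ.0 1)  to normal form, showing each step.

  start: (λ.λ.(λ.λ.0) 0) (λ.λ.0 1)
  [1] λ.(λ.λ.0) 0
  [2] λ.λ.0

Answer: normal form = λ.λ.0  (in 2 steps)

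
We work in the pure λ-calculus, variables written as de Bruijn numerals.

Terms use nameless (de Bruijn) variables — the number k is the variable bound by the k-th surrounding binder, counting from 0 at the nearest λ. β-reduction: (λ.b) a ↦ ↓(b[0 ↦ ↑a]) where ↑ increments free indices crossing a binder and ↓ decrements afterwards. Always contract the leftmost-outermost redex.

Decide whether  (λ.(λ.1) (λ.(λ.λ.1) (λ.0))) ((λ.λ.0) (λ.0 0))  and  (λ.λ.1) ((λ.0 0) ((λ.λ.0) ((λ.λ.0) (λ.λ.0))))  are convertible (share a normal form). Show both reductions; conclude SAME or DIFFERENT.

Answer: DIFFERENT — A ⇓ λ.0, B ⇓ λ.λ.0

Working:
Term A:
  start: (λ.(λ.1) (λ.(λ.λ.1) (λ.0))) ((λ.λ.0) (λ.0 0))
  [1] (λ.(λ.λ.0) (λ.0 0)) (λ.(λ.λ.1) (λ.0))
  [2] (λ.λ.0) (λ.0 0)
  [3] λ.0

Term B:
  start: (λ.λ.1) ((λ.0 0) ((λ.λ.0) ((λ.λ.0) (λ.λ.0))))
  [1] λ.(λ.0 0) ((λ.λ.0) ((λ.λ.0) (λ.λ.0)))
  [2] λ.(λ.λ.0) ((λ.λ.0) (λ.λ.0)) ((λ.λ.0) ((λ.λ.0) (λ.λ.0)))
  [3] λ.(λ.0) ((λ.λ.0) ((λ.λ.0) (λ.λ.0)))
  [4] λ.(λ.λ.0) ((λ.λ.0) (λ.λ.0))
  [5] λ.λ.0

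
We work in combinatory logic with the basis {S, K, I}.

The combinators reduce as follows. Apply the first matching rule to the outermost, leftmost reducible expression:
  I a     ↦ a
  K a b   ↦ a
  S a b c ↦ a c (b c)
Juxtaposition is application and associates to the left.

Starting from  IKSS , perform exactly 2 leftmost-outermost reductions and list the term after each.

  start: IKSS
  →1  KSS
  →2  S

Answer: after 2 steps: S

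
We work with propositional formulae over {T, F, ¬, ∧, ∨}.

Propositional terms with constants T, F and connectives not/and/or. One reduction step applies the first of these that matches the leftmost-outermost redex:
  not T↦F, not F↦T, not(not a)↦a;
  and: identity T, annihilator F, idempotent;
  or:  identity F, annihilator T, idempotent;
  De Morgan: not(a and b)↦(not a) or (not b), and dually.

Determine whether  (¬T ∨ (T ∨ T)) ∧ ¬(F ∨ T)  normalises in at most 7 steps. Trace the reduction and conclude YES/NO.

  start: (¬T ∨ (T ∨ T)) ∧ ¬(F ∨ T)
  →1  (F ∨ (T ∨ T)) ∧ ¬(F ∨ T)
  →2  (T ∨ T) ∧ ¬(F ∨ T)
  →3  T ∧ ¬(F ∨ T)
  →4  ¬(F ∨ T)
  →5  ¬F ∧ ¬T
  →6  T ∧ ¬T
  →7  ¬T

Answer: NO — after 7 steps the term is ¬T, not yet normal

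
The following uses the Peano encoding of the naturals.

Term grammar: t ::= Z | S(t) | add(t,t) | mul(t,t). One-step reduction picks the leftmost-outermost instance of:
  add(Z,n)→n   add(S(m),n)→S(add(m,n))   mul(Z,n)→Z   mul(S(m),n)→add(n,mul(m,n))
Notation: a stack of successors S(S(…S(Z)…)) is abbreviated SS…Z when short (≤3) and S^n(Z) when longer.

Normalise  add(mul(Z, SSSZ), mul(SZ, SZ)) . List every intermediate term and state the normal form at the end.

  start: add(mul(Z, SSSZ), mul(SZ, SZ))
  [1] add(Z, mul(SZ, SZ))
  [2] mul(SZ, SZ)
  [3] add(SZ, mul(Z, SZ))
  [4] S(add(Z, mul(Z, SZ)))
  [5] S(mul(Z, SZ))
  [6] SZ

Answer: normal form = SZ  (in 6 steps)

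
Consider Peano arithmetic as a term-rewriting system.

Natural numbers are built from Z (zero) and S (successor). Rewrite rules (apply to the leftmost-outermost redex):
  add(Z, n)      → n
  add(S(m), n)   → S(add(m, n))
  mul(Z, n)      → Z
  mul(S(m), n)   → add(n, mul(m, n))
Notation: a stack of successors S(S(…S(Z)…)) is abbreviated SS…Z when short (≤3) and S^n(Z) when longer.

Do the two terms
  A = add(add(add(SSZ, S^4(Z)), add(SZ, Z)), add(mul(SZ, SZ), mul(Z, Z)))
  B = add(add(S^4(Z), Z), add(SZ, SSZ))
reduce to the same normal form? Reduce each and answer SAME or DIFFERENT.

Answer: DIFFERENT — A ⇓ S^8(Z), B ⇓ S^7(Z)

Working:
Term A:
  start: add(add(add(SSZ, S^4(Z)), add(SZ, Z)), add(mul(SZ, SZ), mul(Z, Z)))
  →1  add(add(S(add(SZ, S^4(Z))), add(SZ, Z)), add(mul(SZ, SZ), mul(Z, Z)))
  →2  add(S(add(add(SZ, S^4(Z)), add(SZ, Z))), add(mul(SZ, SZ), mul(Z, Z)))
  →3  S(add(add(add(SZ, S^4(Z)), add(SZ, Z)), add(mul(SZ, SZ), mul(Z, Z))))
  →4  S(add(add(S(add(Z, S^4(Z))), add(SZ, Z)), add(mul(SZ, SZ), mul(Z, Z))))
  →5  S(add(S(add(add(Z, S^4(Z)), add(SZ, Z))), add(mul(SZ, SZ), mul(Z, Z))))
  →6  S(S(add(add(add(Z, S^4(Z)), add(SZ, Z)), add(mul(SZ, SZ), mul(Z, Z)))))
  →7  S(S(add(add(S^4(Z), add(SZ, Z)), add(mul(SZ, SZ), mul(Z, Z)))))
  →8  S(S(add(S(add(SSSZ, add(SZ, Z))), add(mul(SZ, SZ), mul(Z, Z)))))
  →9  S(S(S(add(add(SSSZ, add(SZ, Z)), add(mul(SZ, SZ), mul(Z, Z))))))
  →10  S(S(S(add(S(add(SSZ, add(SZ, Z))), add(mul(SZ, SZ), mul(Z, Z))))))
  →11  S(S(S(S(add(add(SSZ, add(SZ, Z)), add(mul(SZ, SZ), mul(Z, Z)))))))
  →12  S(S(S(S(add(S(add(SZ, add(SZ, Z))), add(mul(SZ, SZ), mul(Z, Z)))))))
  →13  S(S(S(S(S(add(add(SZ, add(SZ, Z)), add(mul(SZ, SZ), mul(Z, Z))))))))
  →14  S(S(S(S(S(add(S(add(Z, add(SZ, Z))), add(mul(SZ, SZ), mul(Z, Z))))))))
  →15  S(S(S(S(S(S(add(add(Z, add(SZ, Z)), add(mul(SZ, SZ), mul(Z, Z)))))))))
  →16  S(S(S(S(S(S(add(add(SZ, Z), add(mul(SZ, SZ), mul(Z, Z)))))))))
  →17  S(S(S(S(S(S(add(S(add(Z, Z)), add(mul(SZ, SZ), mul(Z, Z)))))))))
  →18  S(S(S(S(S(S(S(add(add(Z, Z), add(mul(SZ, SZ), mul(Z, Z))))))))))
  →19  S(S(S(S(S(S(S(add(Z, add(mul(SZ, SZ), mul(Z, Z))))))))))
  →20  S(S(S(S(S(S(S(add(mul(SZ, SZ), mul(Z, Z)))))))))
  →21  S(S(S(S(S(S(S(add(add(SZ, mul(Z, SZ)), mul(Z, Z)))))))))
  →22  S(S(S(S(S(S(S(add(S(add(Z, mul(Z, SZ))), mul(Z, Z)))))))))
  →23  S(S(S(S(S(S(S(S(add(add(Z, mul(Z, SZ)), mul(Z, Z))))))))))
  →24  S(S(S(S(S(S(S(S(add(mul(Z, SZ), mul(Z, Z))))))))))
  →25  S(S(S(S(S(S(S(S(add(Z, mul(Z, Z))))))))))
  →26  S(S(S(S(S(S(S(S(mul(Z, Z)))))))))
  →27  S^8(Z)

Term B:
  start: add(add(S^4(Z), Z), add(SZ, SSZ))
  →1  add(S(add(SSSZ, Z)), add(SZ, SSZ))
  →2  S(add(add(SSSZ, Z), add(SZ, SSZ)))
  →3  S(add(S(add(SSZ, Z)), add(SZ, SSZ)))
  →4  S(S(add(add(SSZ, Z), add(SZ, SSZ))))
  →5  S(S(add(S(add(SZ, Z)), add(SZ, SSZ))))
  →6  S(S(S(add(add(SZ, Z), add(SZ, SSZ)))))
  →7  S(S(S(add(S(add(Z, Z)), add(SZ, SSZ)))))
  →8  S(S(S(S(add(add(Z, Z), add(SZ, SSZ))))))
  →9  S(S(S(S(add(Z, add(SZ, SSZ))))))
  →10  S(S(S(S(add(SZ, SSZ)))))
  →11  S(S(S(S(S(add(Z, SSZ))))))
  →12  S^7(Z)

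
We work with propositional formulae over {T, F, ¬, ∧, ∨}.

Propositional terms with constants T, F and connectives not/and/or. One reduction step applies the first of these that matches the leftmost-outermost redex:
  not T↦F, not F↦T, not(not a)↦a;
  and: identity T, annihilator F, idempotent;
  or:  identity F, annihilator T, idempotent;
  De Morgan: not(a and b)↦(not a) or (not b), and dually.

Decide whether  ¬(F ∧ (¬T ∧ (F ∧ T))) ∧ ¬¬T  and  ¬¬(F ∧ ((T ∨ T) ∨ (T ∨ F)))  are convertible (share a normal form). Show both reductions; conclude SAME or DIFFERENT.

Answer: DIFFERENT — A ⇓ T, B ⇓ F

Reduction:
Term A:
  start: ¬(F ∧ (¬T ∧ (F ∧ T))) ∧ ¬¬T
  step 1: (¬F ∨ ¬(¬T ∧ (F ∧ T))) ∧ ¬¬T
  step 2: (T ∨ ¬(¬T ∧ (F ∧ T))) ∧ ¬¬T
  step 3: T ∧ ¬¬T
  step 4: ¬¬T
  step 5: T

Term B:
  start: ¬¬(F ∧ ((T ∨ T) ∨ (T ∨ F)))
  step 1: F ∧ ((T ∨ T) ∨ (T ∨ F))
  step 2: F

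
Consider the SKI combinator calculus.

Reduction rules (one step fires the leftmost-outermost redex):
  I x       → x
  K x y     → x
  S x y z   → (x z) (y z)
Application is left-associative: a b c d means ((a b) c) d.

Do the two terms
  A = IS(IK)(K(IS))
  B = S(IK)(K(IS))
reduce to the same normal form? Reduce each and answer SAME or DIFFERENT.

Term A:
  start: IS(IK)(K(IS))
  [1] S(IK)(K(IS))
  [2] SK(K(IS))
  [3] SK(KS)

Term B:
  start: S(IK)(K(IS))
  [1] SK(K(IS))
  [2] SK(KS)

Answer: SAME — A ⇓ SK(KS), B ⇓ SK(KS)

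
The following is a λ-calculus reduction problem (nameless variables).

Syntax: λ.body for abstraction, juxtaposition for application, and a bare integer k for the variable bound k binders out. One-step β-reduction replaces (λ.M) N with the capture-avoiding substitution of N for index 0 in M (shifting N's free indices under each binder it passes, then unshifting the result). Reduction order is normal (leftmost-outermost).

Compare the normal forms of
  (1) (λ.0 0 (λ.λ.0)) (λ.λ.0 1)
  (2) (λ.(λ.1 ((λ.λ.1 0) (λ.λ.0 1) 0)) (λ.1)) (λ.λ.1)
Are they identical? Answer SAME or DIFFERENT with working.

Answer: DIFFERENT — A ⇓ λ.0, B ⇓ λ.λ.0 (λ.λ.λ.1)

Reduction:
Term A:
  start: (λ.0 0 (λ.λ.0)) (λ.λ.0 1)
  step 1: (λ.λ.0 1) (λ.λ.0 1) (λ.λ.0)
  step 2: (λ.0 (λ.λ.0 1)) (λ.λ.0)
  step 3: (λ.λ.0) (λ.λ.0 1)
  step 4: λ.0

Term B:
  start: (λ.(λ.1 ((λ.λ.1 0) (λ.λ.0 1) 0)) (λ.1)) (λ.λ.1)
  step 1: (λ.(λ.λ.1) ((λ.λ.1 0) (λ.λ.0 1) 0)) (λ.λ.λ.1)
  step 2: (λ.λ.1) ((λ.λ.1 0) (λ.λ.0 1) (λ.λ.λ.1))
  step 3: λ.(λ.λ.1 0) (λ.λ.0 1) (λ.λ.λ.1)
  step 4: λ.(λ.(λ.λ.0 1) 0) (λ.λ.λ.1)
  step 5: λ.(λ.λ.0 1) (λ.λ.λ.1)
  step 6: λ.λ.0 (λ.λ.λ.1)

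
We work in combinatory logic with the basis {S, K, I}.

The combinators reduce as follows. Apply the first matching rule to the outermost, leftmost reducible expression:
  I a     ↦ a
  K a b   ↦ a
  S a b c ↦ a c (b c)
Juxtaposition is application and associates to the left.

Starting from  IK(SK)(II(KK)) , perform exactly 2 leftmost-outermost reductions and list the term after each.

Answer: after 2 steps: SK

Derivation:
  start: IK(SK)(II(KK))
  [1] K(SK)(II(KK))
  [2] SK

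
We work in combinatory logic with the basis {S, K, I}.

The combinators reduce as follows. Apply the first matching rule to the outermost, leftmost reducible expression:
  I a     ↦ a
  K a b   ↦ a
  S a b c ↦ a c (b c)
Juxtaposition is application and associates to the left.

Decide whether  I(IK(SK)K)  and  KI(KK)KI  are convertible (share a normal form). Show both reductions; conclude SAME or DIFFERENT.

Answer: DIFFERENT — A ⇓ SK, B ⇓ KI

Working:
Term A:
  start: I(IK(SK)K)
  →1  IK(SK)K
  →2  K(SK)K
  →3  SK

Term B:
  start: KI(KK)KI
  →1  IKI
  →2  KI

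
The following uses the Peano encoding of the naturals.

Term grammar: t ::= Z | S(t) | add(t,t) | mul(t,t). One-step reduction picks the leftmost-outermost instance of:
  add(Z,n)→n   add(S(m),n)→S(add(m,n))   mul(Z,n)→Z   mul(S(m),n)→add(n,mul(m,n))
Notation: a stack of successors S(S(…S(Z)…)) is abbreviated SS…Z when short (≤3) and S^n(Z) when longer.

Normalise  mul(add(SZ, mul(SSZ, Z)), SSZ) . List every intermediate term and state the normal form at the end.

  start: mul(add(SZ, mul(SSZ, Z)), SSZ)
  [1] mul(S(add(Z, mul(SSZ, Z))), SSZ)
  [2] add(SSZ, mul(add(Z, mul(SSZ, Z)), SSZ))
  [3] S(add(SZ, mul(add(Z, mul(SSZ, Z)), SSZ)))
  [4] S(S(add(Z, mul(add(Z, mul(SSZ, Z)), SSZ))))
  [5] S(S(mul(add(Z, mul(SSZ, Z)), SSZ)))
  [6] S(S(mul(mul(SSZ, Z), SSZ)))
  [7] S(S(mul(add(Z, mul(SZ, Z)), SSZ)))
  [8] S(S(mul(mul(SZ, Z), SSZ)))
  [9] S(S(mul(add(Z, mul(Z, Z)), SSZ)))
  [10] S(S(mul(mul(Z, Z), SSZ)))
  [11] S(S(mul(Z, SSZ)))
  [12] SSZ

Answer: normal form = SSZ  (in 12 steps)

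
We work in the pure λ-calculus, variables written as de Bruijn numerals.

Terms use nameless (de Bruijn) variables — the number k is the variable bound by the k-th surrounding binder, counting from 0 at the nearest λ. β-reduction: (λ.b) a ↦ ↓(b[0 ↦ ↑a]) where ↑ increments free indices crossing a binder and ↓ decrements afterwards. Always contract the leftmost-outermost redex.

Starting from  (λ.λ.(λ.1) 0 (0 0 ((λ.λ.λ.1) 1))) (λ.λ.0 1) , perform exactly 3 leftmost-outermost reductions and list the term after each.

Answer: after 3 steps: λ.0 (0 0 (λ.λ.1))

Reduction:
  start: (λ.λ.(λ.1) 0 (0 0 ((λ.λ.λ.1) 1))) (λ.λ.0 1)
  step 1: λ.(λ.1) 0 (0 0 ((λ.λ.λ.1) (λ.λ.0 1)))
  step 2: λ.0 (0 0 ((λ.λ.λ.1) (λ.λ.0 1)))
  step 3: λ.0 (0 0 (λ.λ.1))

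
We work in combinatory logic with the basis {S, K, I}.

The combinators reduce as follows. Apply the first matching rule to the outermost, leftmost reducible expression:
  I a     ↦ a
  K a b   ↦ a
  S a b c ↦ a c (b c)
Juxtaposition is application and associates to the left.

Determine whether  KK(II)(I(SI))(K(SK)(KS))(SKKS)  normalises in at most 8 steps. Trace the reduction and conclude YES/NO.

Answer: YES — reaches normal form SIS in 5 ≤ 8 steps

Derivation:
  start: KK(II)(I(SI))(K(SK)(KS))(SKKS)
  →1  K(I(SI))(K(SK)(KS))(SKKS)
  →2  I(SI)(SKKS)
  →3  SI(SKKS)
  →4  SI(KS(KS))
  →5  SIS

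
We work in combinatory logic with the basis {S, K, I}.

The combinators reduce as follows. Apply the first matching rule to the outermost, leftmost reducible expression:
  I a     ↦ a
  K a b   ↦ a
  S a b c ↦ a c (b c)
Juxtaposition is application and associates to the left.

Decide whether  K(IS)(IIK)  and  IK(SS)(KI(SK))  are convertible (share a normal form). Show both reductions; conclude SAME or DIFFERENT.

Answer: DIFFERENT — A ⇓ S, B ⇓ SS

Derivation:
Term A:
  start: K(IS)(IIK)
  [1] IS
  [2] S

Term B:
  start: IK(SS)(KI(SK))
  [1] K(SS)(KI(SK))
  [2] SS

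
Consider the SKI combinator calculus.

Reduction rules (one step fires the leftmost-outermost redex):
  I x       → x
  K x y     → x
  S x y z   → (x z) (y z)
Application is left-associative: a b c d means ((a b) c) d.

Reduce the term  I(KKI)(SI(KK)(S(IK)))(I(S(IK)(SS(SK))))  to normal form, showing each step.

  start: I(KKI)(SI(KK)(S(IK)))(I(S(IK)(SS(SK))))
  →1  KKI(SI(KK)(S(IK)))(I(S(IK)(SS(SK))))
  →2  K(SI(KK)(S(IK)))(I(S(IK)(SS(SK))))
  →3  SI(KK)(S(IK))
  →4  I(S(IK))(KK(S(IK)))
  →5  S(IK)(KK(S(IK)))
  →6  SK(KK(S(IK)))
  →7  SKK

Answer: normal form = SKK  (in 7 steps)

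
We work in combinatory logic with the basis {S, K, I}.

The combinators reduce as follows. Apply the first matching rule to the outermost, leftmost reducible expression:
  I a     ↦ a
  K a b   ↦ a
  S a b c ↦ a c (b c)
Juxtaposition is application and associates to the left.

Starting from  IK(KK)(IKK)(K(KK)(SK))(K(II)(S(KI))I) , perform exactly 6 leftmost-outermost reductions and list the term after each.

Answer: after 6 steps: KI

Reduction:
  start: IK(KK)(IKK)(K(KK)(SK))(K(II)(S(KI))I)
  →1  K(KK)(IKK)(K(KK)(SK))(K(II)(S(KI))I)
  →2  KK(K(KK)(SK))(K(II)(S(KI))I)
  →3  K(K(II)(S(KI))I)
  →4  K(III)
  →5  K(II)
  →6  KI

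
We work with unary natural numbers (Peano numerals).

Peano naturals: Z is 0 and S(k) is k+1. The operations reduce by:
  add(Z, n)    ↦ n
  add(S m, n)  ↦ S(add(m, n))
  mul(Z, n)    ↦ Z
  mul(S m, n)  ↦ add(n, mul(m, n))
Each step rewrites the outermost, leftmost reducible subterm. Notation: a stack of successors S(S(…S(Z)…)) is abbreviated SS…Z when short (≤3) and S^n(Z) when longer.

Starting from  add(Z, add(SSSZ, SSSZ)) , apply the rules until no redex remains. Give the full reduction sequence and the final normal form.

  start: add(Z, add(SSSZ, SSSZ))
  step 1: add(SSSZ, SSSZ)
  step 2: S(add(SSZ, SSSZ))
  step 3: S(S(add(SZ, SSSZ)))
  step 4: S(S(S(add(Z, SSSZ))))
  step 5: S^6(Z)

Answer: normal form = S^6(Z)  (in 5 steps)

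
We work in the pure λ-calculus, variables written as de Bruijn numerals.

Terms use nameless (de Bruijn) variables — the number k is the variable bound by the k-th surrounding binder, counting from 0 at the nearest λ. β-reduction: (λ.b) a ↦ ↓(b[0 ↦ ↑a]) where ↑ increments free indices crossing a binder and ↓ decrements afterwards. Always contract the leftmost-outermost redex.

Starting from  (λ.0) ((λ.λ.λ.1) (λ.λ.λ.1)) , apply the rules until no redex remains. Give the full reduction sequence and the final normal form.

Answer: normal form = λ.λ.1  (in 2 steps)

Working:
  start: (λ.0) ((λ.λ.λ.1) (λ.λ.λ.1))
  →1  (λ.λ.λ.1) (λ.λ.λ.1)
  →2  λ.λ.1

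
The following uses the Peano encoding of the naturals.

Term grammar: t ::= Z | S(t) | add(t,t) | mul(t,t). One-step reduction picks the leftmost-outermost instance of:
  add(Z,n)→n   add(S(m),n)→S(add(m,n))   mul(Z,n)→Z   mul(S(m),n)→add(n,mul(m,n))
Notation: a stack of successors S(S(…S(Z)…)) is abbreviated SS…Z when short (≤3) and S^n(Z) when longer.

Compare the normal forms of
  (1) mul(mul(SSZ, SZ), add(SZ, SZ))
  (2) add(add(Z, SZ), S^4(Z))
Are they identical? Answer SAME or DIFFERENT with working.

Term A:
  start: mul(mul(SSZ, SZ), add(SZ, SZ))
  [1] mul(add(SZ, mul(SZ, SZ)), add(SZ, SZ))
  [2] mul(S(add(Z, mul(SZ, SZ))), add(SZ, SZ))
  [3] add(add(SZ, SZ), mul(add(Z, mul(SZ, SZ)), add(SZ, SZ)))
  [4] add(S(add(Z, SZ)), mul(add(Z, mul(SZ, SZ)), add(SZ, SZ)))
  [5] S(add(add(Z, SZ), mul(add(Z, mul(SZ, SZ)), add(SZ, SZ))))
  [6] S(add(SZ, mul(add(Z, mul(SZ, SZ)), add(SZ, SZ))))
  [7] S(S(add(Z, mul(add(Z, mul(SZ, SZ)), add(SZ, SZ)))))
  [8] S(S(mul(add(Z, mul(SZ, SZ)), add(SZ, SZ))))
  [9] S(S(mul(mul(SZ, SZ), add(SZ, SZ))))
  [10] S(S(mul(add(SZ, mul(Z, SZ)), add(SZ, SZ))))
  [11] S(S(mul(S(add(Z, mul(Z, SZ))), add(SZ, SZ))))
  [12] S(S(add(add(SZ, SZ), mul(add(Z, mul(Z, SZ)), add(SZ, SZ)))))
  [13] S(S(add(S(add(Z, SZ)), mul(add(Z, mul(Z, SZ)), add(SZ, SZ)))))
  [14] S(S(S(add(add(Z, SZ), mul(add(Z, mul(Z, SZ)), add(SZ, SZ))))))
  [15] S(S(S(add(SZ, mul(add(Z, mul(Z, SZ)), add(SZ, SZ))))))
  [16] S(S(S(S(add(Z, mul(add(Z, mul(Z, SZ)), add(SZ, SZ)))))))
  [17] S(S(S(S(mul(add(Z, mul(Z, SZ)), add(SZ, SZ))))))
  [18] S(S(S(S(mul(mul(Z, SZ), add(SZ, SZ))))))
  [19] S(S(S(S(mul(Z, add(SZ, SZ))))))
  [20] S^4(Z)

Term B:
  start: add(add(Z, SZ), S^4(Z))
  [1] add(SZ, S^4(Z))
  [2] S(add(Z, S^4(Z)))
  [3] S^5(Z)

Answer: DIFFERENT — A ⇓ S^4(Z), B ⇓ S^5(Z)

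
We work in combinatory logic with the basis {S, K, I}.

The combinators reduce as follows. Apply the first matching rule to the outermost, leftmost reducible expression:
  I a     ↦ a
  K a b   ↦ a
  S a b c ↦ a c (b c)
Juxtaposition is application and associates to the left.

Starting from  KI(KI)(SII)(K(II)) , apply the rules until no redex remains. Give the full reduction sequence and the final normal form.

  start: KI(KI)(SII)(K(II))
  [1] I(SII)(K(II))
  [2] SII(K(II))
  [3] I(K(II))(I(K(II)))
  [4] K(II)(I(K(II)))
  [5] II
  [6] I

Answer: normal form = I  (in 6 steps)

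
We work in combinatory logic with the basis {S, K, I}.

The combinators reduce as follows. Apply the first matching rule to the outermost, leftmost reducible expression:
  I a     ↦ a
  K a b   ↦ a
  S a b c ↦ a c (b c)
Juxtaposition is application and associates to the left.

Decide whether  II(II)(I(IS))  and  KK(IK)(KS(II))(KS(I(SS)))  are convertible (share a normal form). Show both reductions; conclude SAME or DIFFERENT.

Answer: SAME — A ⇓ S, B ⇓ S

Derivation:
Term A:
  start: II(II)(I(IS))
  step 1: I(II)(I(IS))
  step 2: II(I(IS))
  step 3: I(I(IS))
  step 4: I(IS)
  step 5: IS
  step 6: S

Term B:
  start: KK(IK)(KS(II))(KS(I(SS)))
  step 1: K(KS(II))(KS(I(SS)))
  step 2: KS(II)
  step 3: S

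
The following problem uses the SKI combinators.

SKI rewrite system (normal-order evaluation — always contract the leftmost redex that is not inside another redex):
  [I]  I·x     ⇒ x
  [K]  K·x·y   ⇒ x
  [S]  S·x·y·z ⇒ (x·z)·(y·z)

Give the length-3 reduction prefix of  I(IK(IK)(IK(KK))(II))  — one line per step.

  start: I(IK(IK)(IK(KK))(II))
  step 1: IK(IK)(IK(KK))(II)
  step 2: K(IK)(IK(KK))(II)
  step 3: IK(II)

Answer: after 3 steps: IK(II)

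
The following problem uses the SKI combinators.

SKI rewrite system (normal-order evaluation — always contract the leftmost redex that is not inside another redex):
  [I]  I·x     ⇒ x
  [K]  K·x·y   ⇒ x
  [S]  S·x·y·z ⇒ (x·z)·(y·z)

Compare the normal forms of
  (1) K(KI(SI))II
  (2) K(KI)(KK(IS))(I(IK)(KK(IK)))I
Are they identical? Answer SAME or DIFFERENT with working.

Answer: SAME — A ⇓ I, B ⇓ I

Reduction:
Term A:
  start: K(KI(SI))II
  [1] KI(SI)I
  [2] II
  [3] I

Term B:
  start: K(KI)(KK(IS))(I(IK)(KK(IK)))I
  [1] KI(I(IK)(KK(IK)))I
  [2] II
  [3] I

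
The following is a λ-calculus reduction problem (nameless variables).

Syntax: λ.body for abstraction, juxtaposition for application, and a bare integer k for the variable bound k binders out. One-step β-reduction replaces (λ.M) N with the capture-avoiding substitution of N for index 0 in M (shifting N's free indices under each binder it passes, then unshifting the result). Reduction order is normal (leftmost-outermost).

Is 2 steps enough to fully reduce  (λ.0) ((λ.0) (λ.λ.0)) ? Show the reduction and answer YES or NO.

Answer: YES — reaches normal form λ.λ.0 in 2 ≤ 2 steps

Working:
  start: (λ.0) ((λ.0) (λ.λ.0))
  →1  (λ.0) (λ.λ.0)
  →2  λ.λ.0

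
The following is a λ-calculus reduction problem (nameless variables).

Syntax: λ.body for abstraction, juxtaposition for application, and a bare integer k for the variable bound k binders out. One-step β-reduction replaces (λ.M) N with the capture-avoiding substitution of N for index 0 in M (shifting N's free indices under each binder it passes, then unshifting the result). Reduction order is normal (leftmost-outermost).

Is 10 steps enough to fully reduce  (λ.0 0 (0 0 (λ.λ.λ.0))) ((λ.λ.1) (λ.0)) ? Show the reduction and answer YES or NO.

Answer: YES — reaches normal form λ.λ.λ.0 in 7 ≤ 10 steps

Reduction:
  start: (λ.0 0 (0 0 (λ.λ.λ.0))) ((λ.λ.1) (λ.0))
  →1  (λ.λ.1) (λ.0) ((λ.λ.1) (λ.0)) ((λ.λ.1) (λ.0) ((λ.λ.1) (λ.0)) (λ.λ.λ.0))
  →2  (λ.λ.0) ((λ.λ.1) (λ.0)) ((λ.λ.1) (λ.0) ((λ.λ.1) (λ.0)) (λ.λ.λ.0))
  →3  (λ.0) ((λ.λ.1) (λ.0) ((λ.λ.1) (λ.0)) (λ.λ.λ.0))
  →4  (λ.λ.1) (λ.0) ((λ.λ.1) (λ.0)) (λ.λ.λ.0)
  →5  (λ.λ.0) ((λ.λ.1) (λ.0)) (λ.λ.λ.0)
  →6  (λ.0) (λ.λ.λ.0)
  →7  λ.λ.λ.0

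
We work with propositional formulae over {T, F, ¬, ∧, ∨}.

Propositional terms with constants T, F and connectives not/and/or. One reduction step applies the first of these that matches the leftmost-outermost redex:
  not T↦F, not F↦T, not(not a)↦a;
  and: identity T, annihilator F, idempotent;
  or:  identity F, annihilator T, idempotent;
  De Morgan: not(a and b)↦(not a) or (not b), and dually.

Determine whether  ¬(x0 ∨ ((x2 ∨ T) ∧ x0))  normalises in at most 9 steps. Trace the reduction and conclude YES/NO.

Answer: YES — reaches normal form ¬x0 in 7 ≤ 9 steps

Derivation:
  start: ¬(x0 ∨ ((x2 ∨ T) ∧ x0))
  →1  ¬x0 ∧ ¬((x2 ∨ T) ∧ x0)
  →2  ¬x0 ∧ (¬(x2 ∨ T) ∨ ¬x0)
  →3  ¬x0 ∧ ((¬x2 ∧ ¬T) ∨ ¬x0)
  →4  ¬x0 ∧ ((¬x2 ∧ F) ∨ ¬x0)
  →5  ¬x0 ∧ (F ∨ ¬x0)
  →6  ¬x0 ∧ ¬x0
  →7  ¬x0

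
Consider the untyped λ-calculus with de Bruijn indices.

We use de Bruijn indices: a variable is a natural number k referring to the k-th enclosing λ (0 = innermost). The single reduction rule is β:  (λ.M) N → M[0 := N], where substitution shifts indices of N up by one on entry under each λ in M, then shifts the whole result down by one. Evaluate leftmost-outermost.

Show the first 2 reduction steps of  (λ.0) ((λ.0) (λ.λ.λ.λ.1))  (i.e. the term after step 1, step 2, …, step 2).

Answer: after 2 steps: λ.λ.λ.λ.1

Derivation:
  start: (λ.0) ((λ.0) (λ.λ.λ.λ.1))
  step 1: (λ.0) (λ.λ.λ.λ.1)
  step 2: λ.λ.λ.λ.1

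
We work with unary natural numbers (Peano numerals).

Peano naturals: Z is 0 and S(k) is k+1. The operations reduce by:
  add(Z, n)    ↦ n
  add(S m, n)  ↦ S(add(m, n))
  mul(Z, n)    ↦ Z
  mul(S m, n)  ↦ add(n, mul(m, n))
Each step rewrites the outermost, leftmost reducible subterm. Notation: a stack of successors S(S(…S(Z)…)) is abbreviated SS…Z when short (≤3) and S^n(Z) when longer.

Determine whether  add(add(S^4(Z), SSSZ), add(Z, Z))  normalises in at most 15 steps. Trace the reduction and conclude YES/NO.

Answer: YES — reaches normal form S^7(Z) in 14 ≤ 15 steps

Derivation:
  start: add(add(S^4(Z), SSSZ), add(Z, Z))
  →1  add(S(add(SSSZ, SSSZ)), add(Z, Z))
  →2  S(add(add(SSSZ, SSSZ), add(Z, Z)))
  →3  S(add(S(add(SSZ, SSSZ)), add(Z, Z)))
  →4  S(S(add(add(SSZ, SSSZ), add(Z, Z))))
  →5  S(S(add(S(add(SZ, SSSZ)), add(Z, Z))))
  →6  S(S(S(add(add(SZ, SSSZ), add(Z, Z)))))
  →7  S(S(S(add(S(add(Z, SSSZ)), add(Z, Z)))))
  →8  S(S(S(S(add(add(Z, SSSZ), add(Z, Z))))))
  →9  S(S(S(S(add(SSSZ, add(Z, Z))))))
  →10  S(S(S(S(S(add(SSZ, add(Z, Z)))))))
  →11  S(S(S(S(S(S(add(SZ, add(Z, Z))))))))
  →12  S(S(S(S(S(S(S(add(Z, add(Z, Z)))))))))
  →13  S(S(S(S(S(S(S(add(Z, Z))))))))
  →14  S^7(Z)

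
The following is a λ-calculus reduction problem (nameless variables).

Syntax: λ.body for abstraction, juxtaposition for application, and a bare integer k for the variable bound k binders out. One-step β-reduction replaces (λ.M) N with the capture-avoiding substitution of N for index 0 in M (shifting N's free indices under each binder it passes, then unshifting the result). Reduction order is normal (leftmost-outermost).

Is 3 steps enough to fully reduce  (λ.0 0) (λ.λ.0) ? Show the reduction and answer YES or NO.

  start: (λ.0 0) (λ.λ.0)
  [1] (λ.λ.0) (λ.λ.0)
  [2] λ.0

Answer: YES — reaches normal form λ.0 in 2 ≤ 3 steps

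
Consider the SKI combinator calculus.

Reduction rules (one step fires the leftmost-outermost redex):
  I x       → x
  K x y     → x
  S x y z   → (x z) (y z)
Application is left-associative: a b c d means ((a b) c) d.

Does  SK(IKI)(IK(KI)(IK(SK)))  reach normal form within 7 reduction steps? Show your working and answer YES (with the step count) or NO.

Answer: YES — reaches normal form KI in 4 ≤ 7 steps

Reduction:
  start: SK(IKI)(IK(KI)(IK(SK)))
  [1] K(IK(KI)(IK(SK)))(IKI(IK(KI)(IK(SK))))
  [2] IK(KI)(IK(SK))
  [3] K(KI)(IK(SK))
  [4] KI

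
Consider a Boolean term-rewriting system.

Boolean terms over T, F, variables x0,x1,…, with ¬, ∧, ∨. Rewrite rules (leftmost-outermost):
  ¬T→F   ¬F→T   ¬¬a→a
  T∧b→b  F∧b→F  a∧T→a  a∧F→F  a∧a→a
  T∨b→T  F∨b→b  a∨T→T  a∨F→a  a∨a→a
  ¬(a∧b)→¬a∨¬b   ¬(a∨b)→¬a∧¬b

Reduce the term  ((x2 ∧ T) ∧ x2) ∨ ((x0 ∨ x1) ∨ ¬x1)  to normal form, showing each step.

  start: ((x2 ∧ T) ∧ x2) ∨ ((x0 ∨ x1) ∨ ¬x1)
  step 1: (x2 ∧ x2) ∨ ((x0 ∨ x1) ∨ ¬x1)
  step 2: x2 ∨ ((x0 ∨ x1) ∨ ¬x1)

Answer: normal form = x2 ∨ ((x0 ∨ x1) ∨ ¬x1)  (in 2 steps)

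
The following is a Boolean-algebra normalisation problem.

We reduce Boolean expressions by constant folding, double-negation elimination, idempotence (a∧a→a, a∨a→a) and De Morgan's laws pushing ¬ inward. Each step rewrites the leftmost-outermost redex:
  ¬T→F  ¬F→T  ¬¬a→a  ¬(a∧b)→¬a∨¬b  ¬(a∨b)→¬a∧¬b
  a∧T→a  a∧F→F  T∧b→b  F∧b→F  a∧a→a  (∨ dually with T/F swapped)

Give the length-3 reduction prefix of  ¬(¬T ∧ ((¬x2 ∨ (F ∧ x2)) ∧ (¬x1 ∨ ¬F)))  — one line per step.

Answer: after 3 steps: T

Derivation:
  start: ¬(¬T ∧ ((¬x2 ∨ (F ∧ x2)) ∧ (¬x1 ∨ ¬F)))
  →1  ¬¬T ∨ ¬((¬x2 ∨ (F ∧ x2)) ∧ (¬x1 ∨ ¬F))
  →2  T ∨ ¬((¬x2 ∨ (F ∧ x2)) ∧ (¬x1 ∨ ¬F))
  →3  T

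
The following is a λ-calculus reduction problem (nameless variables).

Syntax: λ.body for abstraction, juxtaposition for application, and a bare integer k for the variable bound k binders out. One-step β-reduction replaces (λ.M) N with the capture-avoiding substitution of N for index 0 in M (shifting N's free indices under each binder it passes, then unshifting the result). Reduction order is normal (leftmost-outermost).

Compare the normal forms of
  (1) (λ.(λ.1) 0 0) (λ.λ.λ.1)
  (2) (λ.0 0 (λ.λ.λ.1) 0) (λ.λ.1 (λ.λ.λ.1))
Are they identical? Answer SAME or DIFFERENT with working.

Term A:
  start: (λ.(λ.1) 0 0) (λ.λ.λ.1)
  →1  (λ.λ.λ.λ.1) (λ.λ.λ.1) (λ.λ.λ.1)
  →2  (λ.λ.λ.1) (λ.λ.λ.1)
  →3  λ.λ.1

Term B:
  start: (λ.0 0 (λ.λ.λ.1) 0) (λ.λ.1 (λ.λ.λ.1))
  →1  (λ.λ.1 (λ.λ.λ.1)) (λ.λ.1 (λ.λ.λ.1)) (λ.λ.λ.1) (λ.λ.1 (λ.λ.λ.1))
  →2  (λ.(λ.λ.1 (λ.λ.λ.1)) (λ.λ.λ.1)) (λ.λ.λ.1) (λ.λ.1 (λ.λ.λ.1))
  →3  (λ.λ.1 (λ.λ.λ.1)) (λ.λ.λ.1) (λ.λ.1 (λ.λ.λ.1))
  →4  (λ.(λ.λ.λ.1) (λ.λ.λ.1)) (λ.λ.1 (λ.λ.λ.1))
  →5  (λ.λ.λ.1) (λ.λ.λ.1)
  →6  λ.λ.1

Answer: SAME — A ⇓ λ.λ.1, B ⇓ λ.λ.1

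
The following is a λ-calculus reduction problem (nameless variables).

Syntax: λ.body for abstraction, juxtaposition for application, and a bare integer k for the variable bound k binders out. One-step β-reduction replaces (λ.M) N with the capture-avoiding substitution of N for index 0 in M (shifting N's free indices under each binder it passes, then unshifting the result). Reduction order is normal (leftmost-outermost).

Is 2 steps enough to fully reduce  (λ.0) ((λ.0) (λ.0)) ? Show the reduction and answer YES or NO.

  start: (λ.0) ((λ.0) (λ.0))
  [1] (λ.0) (λ.0)
  [2] λ.0

Answer: YES — reaches normal form λ.0 in 2 ≤ 2 steps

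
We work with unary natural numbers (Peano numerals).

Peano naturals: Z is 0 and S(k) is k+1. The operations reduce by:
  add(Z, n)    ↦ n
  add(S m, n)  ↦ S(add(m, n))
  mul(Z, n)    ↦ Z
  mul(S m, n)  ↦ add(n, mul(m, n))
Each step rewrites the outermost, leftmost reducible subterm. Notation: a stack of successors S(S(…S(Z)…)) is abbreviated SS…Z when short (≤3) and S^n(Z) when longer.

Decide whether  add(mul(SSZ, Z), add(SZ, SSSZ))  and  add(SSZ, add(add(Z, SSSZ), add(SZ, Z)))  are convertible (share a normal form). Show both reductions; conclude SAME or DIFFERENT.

Term A:
  start: add(mul(SSZ, Z), add(SZ, SSSZ))
  →1  add(add(Z, mul(SZ, Z)), add(SZ, SSSZ))
  →2  add(mul(SZ, Z), add(SZ, SSSZ))
  →3  add(add(Z, mul(Z, Z)), add(SZ, SSSZ))
  →4  add(mul(Z, Z), add(SZ, SSSZ))
  →5  add(Z, add(SZ, SSSZ))
  →6  add(SZ, SSSZ)
  →7  S(add(Z, SSSZ))
  →8  S^4(Z)

Term B:
  start: add(SSZ, add(add(Z, SSSZ), add(SZ, Z)))
  →1  S(add(SZ, add(add(Z, SSSZ), add(SZ, Z))))
  →2  S(S(add(Z, add(add(Z, SSSZ), add(SZ, Z)))))
  →3  S(S(add(add(Z, SSSZ), add(SZ, Z))))
  →4  S(S(add(SSSZ, add(SZ, Z))))
  →5  S(S(S(add(SSZ, add(SZ, Z)))))
  →6  S(S(S(S(add(SZ, add(SZ, Z))))))
  →7  S(S(S(S(S(add(Z, add(SZ, Z)))))))
  →8  S(S(S(S(S(add(SZ, Z))))))
  →9  S(S(S(S(S(S(add(Z, Z)))))))
  →10  S^6(Z)

Answer: DIFFERENT — A ⇓ S^4(Z), B ⇓ S^6(Z)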